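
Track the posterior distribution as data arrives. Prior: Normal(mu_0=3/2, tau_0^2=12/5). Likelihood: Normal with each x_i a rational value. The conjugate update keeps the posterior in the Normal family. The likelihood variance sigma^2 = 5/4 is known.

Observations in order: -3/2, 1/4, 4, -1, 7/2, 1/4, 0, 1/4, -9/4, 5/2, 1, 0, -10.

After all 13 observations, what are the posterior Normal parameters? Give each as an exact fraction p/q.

obs 1: x=-3/2 → posterior Normal(-69/146, 60/73)
obs 2: x=1/4 → posterior Normal(-45/242, 60/121)
obs 3: x=4 → posterior Normal(339/338, 60/169)
obs 4: x=-1 → posterior Normal(243/434, 60/217)
obs 5: x=7/2 → posterior Normal(579/530, 12/53)
obs 6: x=1/4 → posterior Normal(603/626, 60/313)
obs 7: x=0 → posterior Normal(603/722, 60/361)
obs 8: x=1/4 → posterior Normal(627/818, 60/409)
obs 9: x=-9/4 → posterior Normal(411/914, 60/457)
obs 10: x=5/2 → posterior Normal(651/1010, 12/101)
obs 11: x=1 → posterior Normal(747/1106, 60/553)
obs 12: x=0 → posterior Normal(747/1202, 60/601)
obs 13: x=-10 → posterior Normal(-213/1298, 60/649)

mu_0=-213/1298, tau_0^2=60/649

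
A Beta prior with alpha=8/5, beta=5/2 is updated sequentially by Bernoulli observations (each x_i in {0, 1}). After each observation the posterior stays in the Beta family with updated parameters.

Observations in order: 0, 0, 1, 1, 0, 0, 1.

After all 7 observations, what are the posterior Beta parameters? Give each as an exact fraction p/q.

alpha=23/5, beta=13/2

obs 1: x=0 → posterior Beta(8/5, 7/2)
obs 2: x=0 → posterior Beta(8/5, 9/2)
obs 3: x=1 → posterior Beta(13/5, 9/2)
obs 4: x=1 → posterior Beta(18/5, 9/2)
obs 5: x=0 → posterior Beta(18/5, 11/2)
obs 6: x=0 → posterior Beta(18/5, 13/2)
obs 7: x=1 → posterior Beta(23/5, 13/2)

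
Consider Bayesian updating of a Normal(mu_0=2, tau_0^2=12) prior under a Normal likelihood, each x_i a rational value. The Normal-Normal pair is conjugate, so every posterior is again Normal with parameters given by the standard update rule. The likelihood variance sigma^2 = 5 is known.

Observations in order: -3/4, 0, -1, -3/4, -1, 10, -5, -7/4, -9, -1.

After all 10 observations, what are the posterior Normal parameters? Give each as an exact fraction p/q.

obs 1: x=-3/4 → posterior Normal(1/17, 60/17)
obs 2: x=0 → posterior Normal(1/29, 60/29)
obs 3: x=-1 → posterior Normal(-11/41, 60/41)
obs 4: x=-3/4 → posterior Normal(-20/53, 60/53)
obs 5: x=-1 → posterior Normal(-32/65, 12/13)
obs 6: x=10 → posterior Normal(8/7, 60/77)
obs 7: x=-5 → posterior Normal(28/89, 60/89)
obs 8: x=-7/4 → posterior Normal(7/101, 60/101)
obs 9: x=-9 → posterior Normal(-101/113, 60/113)
obs 10: x=-1 → posterior Normal(-113/125, 12/25)

mu_0=-113/125, tau_0^2=12/25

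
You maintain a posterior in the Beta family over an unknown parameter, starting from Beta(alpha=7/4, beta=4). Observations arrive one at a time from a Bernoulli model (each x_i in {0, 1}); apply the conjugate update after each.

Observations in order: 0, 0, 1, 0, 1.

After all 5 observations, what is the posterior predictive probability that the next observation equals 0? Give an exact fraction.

obs 1: x=0 → posterior Beta(7/4, 5)
obs 2: x=0 → posterior Beta(7/4, 6)
obs 3: x=1 → posterior Beta(11/4, 6)
obs 4: x=0 → posterior Beta(11/4, 7)
obs 5: x=1 → posterior Beta(15/4, 7)

28/43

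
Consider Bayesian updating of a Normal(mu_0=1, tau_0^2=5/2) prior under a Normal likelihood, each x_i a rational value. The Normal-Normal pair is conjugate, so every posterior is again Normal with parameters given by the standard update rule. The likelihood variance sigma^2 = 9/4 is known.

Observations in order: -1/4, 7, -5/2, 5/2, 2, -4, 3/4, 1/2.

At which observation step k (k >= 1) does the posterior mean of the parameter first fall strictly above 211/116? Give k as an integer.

k = 2

obs 1: x=-1/4 → posterior Normal(13/38, 45/38)
obs 2: x=7 → posterior Normal(153/58, 45/58)
obs 3: x=-5/2 → posterior Normal(103/78, 15/26)
obs 4: x=5/2 → posterior Normal(153/98, 45/98)
obs 5: x=2 → posterior Normal(193/118, 45/118)
obs 6: x=-4 → posterior Normal(113/138, 15/46)
obs 7: x=3/4 → posterior Normal(64/79, 45/158)
obs 8: x=1/2 → posterior Normal(69/89, 45/178)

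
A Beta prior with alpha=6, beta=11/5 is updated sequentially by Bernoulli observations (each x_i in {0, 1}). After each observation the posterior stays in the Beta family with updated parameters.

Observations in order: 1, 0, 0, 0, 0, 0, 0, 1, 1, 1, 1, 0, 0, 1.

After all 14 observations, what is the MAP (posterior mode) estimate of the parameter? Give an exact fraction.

55/101

obs 1: x=1 → posterior Beta(7, 11/5)
obs 2: x=0 → posterior Beta(7, 16/5)
obs 3: x=0 → posterior Beta(7, 21/5)
obs 4: x=0 → posterior Beta(7, 26/5)
obs 5: x=0 → posterior Beta(7, 31/5)
obs 6: x=0 → posterior Beta(7, 36/5)
obs 7: x=0 → posterior Beta(7, 41/5)
obs 8: x=1 → posterior Beta(8, 41/5)
obs 9: x=1 → posterior Beta(9, 41/5)
obs 10: x=1 → posterior Beta(10, 41/5)
obs 11: x=1 → posterior Beta(11, 41/5)
obs 12: x=0 → posterior Beta(11, 46/5)
obs 13: x=0 → posterior Beta(11, 51/5)
obs 14: x=1 → posterior Beta(12, 51/5)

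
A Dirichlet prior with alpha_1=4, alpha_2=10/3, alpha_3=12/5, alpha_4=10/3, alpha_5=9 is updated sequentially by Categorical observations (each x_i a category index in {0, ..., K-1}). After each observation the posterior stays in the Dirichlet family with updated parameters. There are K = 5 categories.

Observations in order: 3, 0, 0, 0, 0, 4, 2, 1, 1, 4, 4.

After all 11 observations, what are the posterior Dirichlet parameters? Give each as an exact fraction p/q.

alpha_1=8, alpha_2=16/3, alpha_3=17/5, alpha_4=13/3, alpha_5=12

obs 1: x=3 → posterior Dirichlet(4, 10/3, 12/5, 13/3, 9)
obs 2: x=0 → posterior Dirichlet(5, 10/3, 12/5, 13/3, 9)
obs 3: x=0 → posterior Dirichlet(6, 10/3, 12/5, 13/3, 9)
obs 4: x=0 → posterior Dirichlet(7, 10/3, 12/5, 13/3, 9)
obs 5: x=0 → posterior Dirichlet(8, 10/3, 12/5, 13/3, 9)
obs 6: x=4 → posterior Dirichlet(8, 10/3, 12/5, 13/3, 10)
obs 7: x=2 → posterior Dirichlet(8, 10/3, 17/5, 13/3, 10)
obs 8: x=1 → posterior Dirichlet(8, 13/3, 17/5, 13/3, 10)
obs 9: x=1 → posterior Dirichlet(8, 16/3, 17/5, 13/3, 10)
obs 10: x=4 → posterior Dirichlet(8, 16/3, 17/5, 13/3, 11)
obs 11: x=4 → posterior Dirichlet(8, 16/3, 17/5, 13/3, 12)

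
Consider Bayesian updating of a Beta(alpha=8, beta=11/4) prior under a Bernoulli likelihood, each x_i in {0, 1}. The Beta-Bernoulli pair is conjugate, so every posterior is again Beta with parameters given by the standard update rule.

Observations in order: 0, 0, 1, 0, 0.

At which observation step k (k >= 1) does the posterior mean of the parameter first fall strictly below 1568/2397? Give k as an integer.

obs 1: x=0 → posterior Beta(8, 15/4)
obs 2: x=0 → posterior Beta(8, 19/4)
obs 3: x=1 → posterior Beta(9, 19/4)
obs 4: x=0 → posterior Beta(9, 23/4)
obs 5: x=0 → posterior Beta(9, 27/4)

k = 2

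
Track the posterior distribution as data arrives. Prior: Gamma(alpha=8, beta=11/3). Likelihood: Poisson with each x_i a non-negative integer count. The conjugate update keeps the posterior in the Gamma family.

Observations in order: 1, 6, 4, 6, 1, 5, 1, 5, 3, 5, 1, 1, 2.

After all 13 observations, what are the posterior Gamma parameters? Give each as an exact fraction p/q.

alpha=49, beta=50/3

obs 1: x=1 → posterior Gamma(9, 14/3)
obs 2: x=6 → posterior Gamma(15, 17/3)
obs 3: x=4 → posterior Gamma(19, 20/3)
obs 4: x=6 → posterior Gamma(25, 23/3)
obs 5: x=1 → posterior Gamma(26, 26/3)
obs 6: x=5 → posterior Gamma(31, 29/3)
obs 7: x=1 → posterior Gamma(32, 32/3)
obs 8: x=5 → posterior Gamma(37, 35/3)
obs 9: x=3 → posterior Gamma(40, 38/3)
obs 10: x=5 → posterior Gamma(45, 41/3)
obs 11: x=1 → posterior Gamma(46, 44/3)
obs 12: x=1 → posterior Gamma(47, 47/3)
obs 13: x=2 → posterior Gamma(49, 50/3)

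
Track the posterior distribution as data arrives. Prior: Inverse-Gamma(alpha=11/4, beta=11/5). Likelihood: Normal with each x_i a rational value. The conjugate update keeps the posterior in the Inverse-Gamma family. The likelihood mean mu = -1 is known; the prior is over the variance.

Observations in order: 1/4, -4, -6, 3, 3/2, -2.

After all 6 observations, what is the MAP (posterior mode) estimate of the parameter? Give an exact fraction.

5057/1080

obs 1: x=1/4 → posterior Inverse-Gamma(13/4, 477/160)
obs 2: x=-4 → posterior Inverse-Gamma(15/4, 1197/160)
obs 3: x=-6 → posterior Inverse-Gamma(17/4, 3197/160)
obs 4: x=3 → posterior Inverse-Gamma(19/4, 4477/160)
obs 5: x=3/2 → posterior Inverse-Gamma(21/4, 4977/160)
obs 6: x=-2 → posterior Inverse-Gamma(23/4, 5057/160)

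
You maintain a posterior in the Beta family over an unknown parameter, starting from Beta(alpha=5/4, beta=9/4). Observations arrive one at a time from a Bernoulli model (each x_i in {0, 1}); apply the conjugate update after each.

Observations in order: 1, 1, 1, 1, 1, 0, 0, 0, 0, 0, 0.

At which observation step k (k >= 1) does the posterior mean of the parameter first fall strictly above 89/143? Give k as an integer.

obs 1: x=1 → posterior Beta(9/4, 9/4)
obs 2: x=1 → posterior Beta(13/4, 9/4)
obs 3: x=1 → posterior Beta(17/4, 9/4)
obs 4: x=1 → posterior Beta(21/4, 9/4)
obs 5: x=1 → posterior Beta(25/4, 9/4)
obs 6: x=0 → posterior Beta(25/4, 13/4)
obs 7: x=0 → posterior Beta(25/4, 17/4)
obs 8: x=0 → posterior Beta(25/4, 21/4)
obs 9: x=0 → posterior Beta(25/4, 25/4)
obs 10: x=0 → posterior Beta(25/4, 29/4)
obs 11: x=0 → posterior Beta(25/4, 33/4)

k = 3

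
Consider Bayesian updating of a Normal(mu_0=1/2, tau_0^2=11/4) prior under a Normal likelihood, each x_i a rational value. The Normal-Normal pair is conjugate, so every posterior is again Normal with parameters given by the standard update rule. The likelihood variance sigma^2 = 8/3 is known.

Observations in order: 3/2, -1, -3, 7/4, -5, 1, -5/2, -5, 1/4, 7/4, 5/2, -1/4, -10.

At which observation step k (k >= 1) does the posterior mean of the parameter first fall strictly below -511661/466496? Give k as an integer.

k = 8

obs 1: x=3/2 → posterior Normal(131/130, 88/65)
obs 2: x=-1 → posterior Normal(65/196, 44/49)
obs 3: x=-3 → posterior Normal(-133/262, 88/131)
obs 4: x=7/4 → posterior Normal(-35/656, 22/41)
obs 5: x=-5 → posterior Normal(-695/788, 88/197)
obs 6: x=1 → posterior Normal(-563/920, 44/115)
obs 7: x=-5/2 → posterior Normal(-893/1052, 88/263)
obs 8: x=-5 → posterior Normal(-1553/1184, 11/37)
obs 9: x=1/4 → posterior Normal(-380/329, 88/329)
obs 10: x=7/4 → posterior Normal(-1289/1448, 44/181)
obs 11: x=5/2 → posterior Normal(-959/1580, 88/395)
obs 12: x=-1/4 → posterior Normal(-62/107, 22/107)
obs 13: x=-10 → posterior Normal(-578/461, 88/461)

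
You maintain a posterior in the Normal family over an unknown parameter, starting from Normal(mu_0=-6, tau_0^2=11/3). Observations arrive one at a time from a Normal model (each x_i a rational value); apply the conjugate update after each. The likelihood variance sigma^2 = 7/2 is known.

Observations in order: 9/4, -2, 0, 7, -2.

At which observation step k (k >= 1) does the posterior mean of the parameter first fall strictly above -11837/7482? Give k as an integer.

k = 3

obs 1: x=9/4 → posterior Normal(-153/86, 77/43)
obs 2: x=-2 → posterior Normal(-241/130, 77/65)
obs 3: x=0 → posterior Normal(-241/174, 77/87)
obs 4: x=7 → posterior Normal(67/218, 77/109)
obs 5: x=-2 → posterior Normal(-21/262, 77/131)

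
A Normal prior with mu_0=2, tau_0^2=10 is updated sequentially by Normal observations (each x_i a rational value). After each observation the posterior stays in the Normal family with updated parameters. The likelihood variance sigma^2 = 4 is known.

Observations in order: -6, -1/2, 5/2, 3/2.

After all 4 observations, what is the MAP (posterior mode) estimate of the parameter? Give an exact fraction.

obs 1: x=-6 → posterior Normal(-26/7, 20/7)
obs 2: x=-1/2 → posterior Normal(-19/8, 5/3)
obs 3: x=5/2 → posterior Normal(-16/17, 20/17)
obs 4: x=3/2 → posterior Normal(-17/44, 10/11)

-17/44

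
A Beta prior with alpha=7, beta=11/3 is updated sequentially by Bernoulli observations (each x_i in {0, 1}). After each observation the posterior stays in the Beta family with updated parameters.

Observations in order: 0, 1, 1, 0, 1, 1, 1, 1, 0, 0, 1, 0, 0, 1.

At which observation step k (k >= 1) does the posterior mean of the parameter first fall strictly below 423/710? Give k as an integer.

k = 13

obs 1: x=0 → posterior Beta(7, 14/3)
obs 2: x=1 → posterior Beta(8, 14/3)
obs 3: x=1 → posterior Beta(9, 14/3)
obs 4: x=0 → posterior Beta(9, 17/3)
obs 5: x=1 → posterior Beta(10, 17/3)
obs 6: x=1 → posterior Beta(11, 17/3)
obs 7: x=1 → posterior Beta(12, 17/3)
obs 8: x=1 → posterior Beta(13, 17/3)
obs 9: x=0 → posterior Beta(13, 20/3)
obs 10: x=0 → posterior Beta(13, 23/3)
obs 11: x=1 → posterior Beta(14, 23/3)
obs 12: x=0 → posterior Beta(14, 26/3)
obs 13: x=0 → posterior Beta(14, 29/3)
obs 14: x=1 → posterior Beta(15, 29/3)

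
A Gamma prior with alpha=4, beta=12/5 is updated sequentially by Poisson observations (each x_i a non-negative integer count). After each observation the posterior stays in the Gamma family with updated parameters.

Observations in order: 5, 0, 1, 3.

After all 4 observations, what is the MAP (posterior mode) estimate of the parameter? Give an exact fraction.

15/8

obs 1: x=5 → posterior Gamma(9, 17/5)
obs 2: x=0 → posterior Gamma(9, 22/5)
obs 3: x=1 → posterior Gamma(10, 27/5)
obs 4: x=3 → posterior Gamma(13, 32/5)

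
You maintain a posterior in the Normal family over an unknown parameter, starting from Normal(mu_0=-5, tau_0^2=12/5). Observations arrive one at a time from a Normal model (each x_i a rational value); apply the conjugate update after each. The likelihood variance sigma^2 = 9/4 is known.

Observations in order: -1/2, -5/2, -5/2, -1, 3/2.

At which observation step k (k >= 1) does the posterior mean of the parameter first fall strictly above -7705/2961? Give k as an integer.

obs 1: x=-1/2 → posterior Normal(-83/31, 36/31)
obs 2: x=-5/2 → posterior Normal(-123/47, 36/47)
obs 3: x=-5/2 → posterior Normal(-163/63, 4/7)
obs 4: x=-1 → posterior Normal(-179/79, 36/79)
obs 5: x=3/2 → posterior Normal(-31/19, 36/95)

k = 3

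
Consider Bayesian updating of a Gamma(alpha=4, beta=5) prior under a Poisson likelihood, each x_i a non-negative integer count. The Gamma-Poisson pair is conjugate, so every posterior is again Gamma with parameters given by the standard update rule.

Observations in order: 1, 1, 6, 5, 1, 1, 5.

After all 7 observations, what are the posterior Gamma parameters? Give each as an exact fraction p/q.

alpha=24, beta=12

obs 1: x=1 → posterior Gamma(5, 6)
obs 2: x=1 → posterior Gamma(6, 7)
obs 3: x=6 → posterior Gamma(12, 8)
obs 4: x=5 → posterior Gamma(17, 9)
obs 5: x=1 → posterior Gamma(18, 10)
obs 6: x=1 → posterior Gamma(19, 11)
obs 7: x=5 → posterior Gamma(24, 12)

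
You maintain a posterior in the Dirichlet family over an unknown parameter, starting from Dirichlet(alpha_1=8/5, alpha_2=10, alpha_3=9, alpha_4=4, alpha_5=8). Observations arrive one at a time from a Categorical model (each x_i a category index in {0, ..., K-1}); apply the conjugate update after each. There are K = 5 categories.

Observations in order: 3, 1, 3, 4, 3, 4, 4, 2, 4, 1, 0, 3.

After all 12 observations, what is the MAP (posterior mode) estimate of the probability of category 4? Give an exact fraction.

obs 1: x=3 → posterior Dirichlet(8/5, 10, 9, 5, 8)
obs 2: x=1 → posterior Dirichlet(8/5, 11, 9, 5, 8)
obs 3: x=3 → posterior Dirichlet(8/5, 11, 9, 6, 8)
obs 4: x=4 → posterior Dirichlet(8/5, 11, 9, 6, 9)
obs 5: x=3 → posterior Dirichlet(8/5, 11, 9, 7, 9)
obs 6: x=4 → posterior Dirichlet(8/5, 11, 9, 7, 10)
obs 7: x=4 → posterior Dirichlet(8/5, 11, 9, 7, 11)
obs 8: x=2 → posterior Dirichlet(8/5, 11, 10, 7, 11)
obs 9: x=4 → posterior Dirichlet(8/5, 11, 10, 7, 12)
obs 10: x=1 → posterior Dirichlet(8/5, 12, 10, 7, 12)
obs 11: x=0 → posterior Dirichlet(13/5, 12, 10, 7, 12)
obs 12: x=3 → posterior Dirichlet(13/5, 12, 10, 8, 12)

5/18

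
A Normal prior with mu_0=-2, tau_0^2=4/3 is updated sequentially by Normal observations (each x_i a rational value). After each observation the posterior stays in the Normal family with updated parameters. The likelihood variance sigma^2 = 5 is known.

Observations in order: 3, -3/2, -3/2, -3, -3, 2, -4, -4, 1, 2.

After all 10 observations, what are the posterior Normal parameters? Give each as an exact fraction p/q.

obs 1: x=3 → posterior Normal(-18/19, 20/19)
obs 2: x=-3/2 → posterior Normal(-24/23, 20/23)
obs 3: x=-3/2 → posterior Normal(-10/9, 20/27)
obs 4: x=-3 → posterior Normal(-42/31, 20/31)
obs 5: x=-3 → posterior Normal(-54/35, 4/7)
obs 6: x=2 → posterior Normal(-46/39, 20/39)
obs 7: x=-4 → posterior Normal(-62/43, 20/43)
obs 8: x=-4 → posterior Normal(-78/47, 20/47)
obs 9: x=1 → posterior Normal(-74/51, 20/51)
obs 10: x=2 → posterior Normal(-6/5, 4/11)

mu_0=-6/5, tau_0^2=4/11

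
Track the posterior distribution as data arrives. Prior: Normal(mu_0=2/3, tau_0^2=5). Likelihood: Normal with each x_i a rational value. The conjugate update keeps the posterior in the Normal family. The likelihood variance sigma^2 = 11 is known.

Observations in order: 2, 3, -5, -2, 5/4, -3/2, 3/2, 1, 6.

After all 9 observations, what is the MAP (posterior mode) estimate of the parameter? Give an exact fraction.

463/672

obs 1: x=2 → posterior Normal(13/12, 55/16)
obs 2: x=3 → posterior Normal(97/63, 55/21)
obs 3: x=-5 → posterior Normal(11/39, 55/26)
obs 4: x=-2 → posterior Normal(-8/93, 55/31)
obs 5: x=5/4 → posterior Normal(43/432, 55/36)
obs 6: x=-3/2 → posterior Normal(-47/492, 55/41)
obs 7: x=3/2 → posterior Normal(43/552, 55/46)
obs 8: x=1 → posterior Normal(103/612, 55/51)
obs 9: x=6 → posterior Normal(463/672, 55/56)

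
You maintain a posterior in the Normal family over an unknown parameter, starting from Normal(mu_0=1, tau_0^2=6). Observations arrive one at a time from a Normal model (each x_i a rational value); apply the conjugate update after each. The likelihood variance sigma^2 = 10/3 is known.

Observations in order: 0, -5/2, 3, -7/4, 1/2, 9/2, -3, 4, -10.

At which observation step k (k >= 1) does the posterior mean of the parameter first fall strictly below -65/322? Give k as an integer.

obs 1: x=0 → posterior Normal(5/14, 15/7)
obs 2: x=-5/2 → posterior Normal(-35/46, 30/23)
obs 3: x=3 → posterior Normal(19/64, 15/16)
obs 4: x=-7/4 → posterior Normal(-25/164, 30/41)
obs 5: x=1/2 → posterior Normal(-7/200, 3/5)
obs 6: x=9/2 → posterior Normal(155/236, 30/59)
obs 7: x=-3 → posterior Normal(47/272, 15/34)
obs 8: x=4 → posterior Normal(191/308, 30/77)
obs 9: x=-10 → posterior Normal(-169/344, 15/43)

k = 2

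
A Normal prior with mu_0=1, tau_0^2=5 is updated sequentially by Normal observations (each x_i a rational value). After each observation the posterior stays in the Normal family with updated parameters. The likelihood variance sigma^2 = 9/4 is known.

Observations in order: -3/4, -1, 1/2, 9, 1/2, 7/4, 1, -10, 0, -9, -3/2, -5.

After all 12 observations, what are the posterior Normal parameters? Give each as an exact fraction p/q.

obs 1: x=-3/4 → posterior Normal(-6/29, 45/29)
obs 2: x=-1 → posterior Normal(-26/49, 45/49)
obs 3: x=1/2 → posterior Normal(-16/69, 15/23)
obs 4: x=9 → posterior Normal(164/89, 45/89)
obs 5: x=1/2 → posterior Normal(174/109, 45/109)
obs 6: x=7/4 → posterior Normal(209/129, 15/43)
obs 7: x=1 → posterior Normal(229/149, 45/149)
obs 8: x=-10 → posterior Normal(29/169, 45/169)
obs 9: x=0 → posterior Normal(29/189, 5/21)
obs 10: x=-9 → posterior Normal(-151/209, 45/209)
obs 11: x=-3/2 → posterior Normal(-181/229, 45/229)
obs 12: x=-5 → posterior Normal(-281/249, 15/83)

mu_0=-281/249, tau_0^2=15/83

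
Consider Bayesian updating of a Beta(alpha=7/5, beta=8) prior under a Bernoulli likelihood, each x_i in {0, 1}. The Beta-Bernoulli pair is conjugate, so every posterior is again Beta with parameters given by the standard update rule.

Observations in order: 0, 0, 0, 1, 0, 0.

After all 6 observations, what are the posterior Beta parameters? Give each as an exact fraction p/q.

alpha=12/5, beta=13

obs 1: x=0 → posterior Beta(7/5, 9)
obs 2: x=0 → posterior Beta(7/5, 10)
obs 3: x=0 → posterior Beta(7/5, 11)
obs 4: x=1 → posterior Beta(12/5, 11)
obs 5: x=0 → posterior Beta(12/5, 12)
obs 6: x=0 → posterior Beta(12/5, 13)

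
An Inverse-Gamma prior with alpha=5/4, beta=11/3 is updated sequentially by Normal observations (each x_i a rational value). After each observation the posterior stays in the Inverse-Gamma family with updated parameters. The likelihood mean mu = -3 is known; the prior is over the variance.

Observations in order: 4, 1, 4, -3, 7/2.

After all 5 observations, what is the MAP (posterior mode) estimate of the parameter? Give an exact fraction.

obs 1: x=4 → posterior Inverse-Gamma(7/4, 169/6)
obs 2: x=1 → posterior Inverse-Gamma(9/4, 217/6)
obs 3: x=4 → posterior Inverse-Gamma(11/4, 182/3)
obs 4: x=-3 → posterior Inverse-Gamma(13/4, 182/3)
obs 5: x=7/2 → posterior Inverse-Gamma(15/4, 1963/24)

1963/114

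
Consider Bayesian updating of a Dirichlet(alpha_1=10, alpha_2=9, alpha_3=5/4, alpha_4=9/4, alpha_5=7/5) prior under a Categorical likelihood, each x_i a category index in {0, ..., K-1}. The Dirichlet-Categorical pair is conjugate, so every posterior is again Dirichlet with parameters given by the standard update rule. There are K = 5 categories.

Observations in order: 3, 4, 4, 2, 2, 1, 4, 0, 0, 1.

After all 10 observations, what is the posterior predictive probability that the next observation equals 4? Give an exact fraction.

obs 1: x=3 → posterior Dirichlet(10, 9, 5/4, 13/4, 7/5)
obs 2: x=4 → posterior Dirichlet(10, 9, 5/4, 13/4, 12/5)
obs 3: x=4 → posterior Dirichlet(10, 9, 5/4, 13/4, 17/5)
obs 4: x=2 → posterior Dirichlet(10, 9, 9/4, 13/4, 17/5)
obs 5: x=2 → posterior Dirichlet(10, 9, 13/4, 13/4, 17/5)
obs 6: x=1 → posterior Dirichlet(10, 10, 13/4, 13/4, 17/5)
obs 7: x=4 → posterior Dirichlet(10, 10, 13/4, 13/4, 22/5)
obs 8: x=0 → posterior Dirichlet(11, 10, 13/4, 13/4, 22/5)
obs 9: x=0 → posterior Dirichlet(12, 10, 13/4, 13/4, 22/5)
obs 10: x=1 → posterior Dirichlet(12, 11, 13/4, 13/4, 22/5)

44/339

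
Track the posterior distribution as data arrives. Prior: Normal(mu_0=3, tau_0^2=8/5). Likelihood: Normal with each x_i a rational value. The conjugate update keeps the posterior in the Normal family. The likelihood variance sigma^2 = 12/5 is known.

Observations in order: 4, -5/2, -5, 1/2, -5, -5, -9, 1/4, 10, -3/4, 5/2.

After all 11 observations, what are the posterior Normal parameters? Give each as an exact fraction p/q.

mu_0=-11/25, tau_0^2=24/125

obs 1: x=4 → posterior Normal(17/5, 24/25)
obs 2: x=-5/2 → posterior Normal(12/7, 24/35)
obs 3: x=-5 → posterior Normal(2/9, 8/15)
obs 4: x=1/2 → posterior Normal(3/11, 24/55)
obs 5: x=-5 → posterior Normal(-7/13, 24/65)
obs 6: x=-5 → posterior Normal(-17/15, 8/25)
obs 7: x=-9 → posterior Normal(-35/17, 24/85)
obs 8: x=1/4 → posterior Normal(-69/38, 24/95)
obs 9: x=10 → posterior Normal(-29/42, 8/35)
obs 10: x=-3/4 → posterior Normal(-16/23, 24/115)
obs 11: x=5/2 → posterior Normal(-11/25, 24/125)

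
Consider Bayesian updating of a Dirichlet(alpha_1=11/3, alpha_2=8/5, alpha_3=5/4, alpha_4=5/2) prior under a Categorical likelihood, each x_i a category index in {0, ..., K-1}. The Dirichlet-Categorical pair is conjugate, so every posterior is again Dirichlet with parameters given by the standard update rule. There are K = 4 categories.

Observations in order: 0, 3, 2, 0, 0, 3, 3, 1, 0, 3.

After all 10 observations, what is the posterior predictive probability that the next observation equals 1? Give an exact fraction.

obs 1: x=0 → posterior Dirichlet(14/3, 8/5, 5/4, 5/2)
obs 2: x=3 → posterior Dirichlet(14/3, 8/5, 5/4, 7/2)
obs 3: x=2 → posterior Dirichlet(14/3, 8/5, 9/4, 7/2)
obs 4: x=0 → posterior Dirichlet(17/3, 8/5, 9/4, 7/2)
obs 5: x=0 → posterior Dirichlet(20/3, 8/5, 9/4, 7/2)
obs 6: x=3 → posterior Dirichlet(20/3, 8/5, 9/4, 9/2)
obs 7: x=3 → posterior Dirichlet(20/3, 8/5, 9/4, 11/2)
obs 8: x=1 → posterior Dirichlet(20/3, 13/5, 9/4, 11/2)
obs 9: x=0 → posterior Dirichlet(23/3, 13/5, 9/4, 11/2)
obs 10: x=3 → posterior Dirichlet(23/3, 13/5, 9/4, 13/2)

156/1141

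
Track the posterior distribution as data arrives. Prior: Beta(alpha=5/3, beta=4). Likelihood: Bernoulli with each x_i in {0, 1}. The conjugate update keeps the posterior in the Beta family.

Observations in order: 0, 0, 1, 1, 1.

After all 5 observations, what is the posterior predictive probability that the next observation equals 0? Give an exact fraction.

obs 1: x=0 → posterior Beta(5/3, 5)
obs 2: x=0 → posterior Beta(5/3, 6)
obs 3: x=1 → posterior Beta(8/3, 6)
obs 4: x=1 → posterior Beta(11/3, 6)
obs 5: x=1 → posterior Beta(14/3, 6)

9/16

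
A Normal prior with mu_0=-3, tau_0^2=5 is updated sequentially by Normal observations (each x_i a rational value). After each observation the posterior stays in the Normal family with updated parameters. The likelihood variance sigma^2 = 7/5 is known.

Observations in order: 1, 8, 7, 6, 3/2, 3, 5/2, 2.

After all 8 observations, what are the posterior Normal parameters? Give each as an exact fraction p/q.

obs 1: x=1 → posterior Normal(1/8, 35/32)
obs 2: x=8 → posterior Normal(68/19, 35/57)
obs 3: x=7 → posterior Normal(379/82, 35/82)
obs 4: x=6 → posterior Normal(529/107, 35/107)
obs 5: x=3/2 → posterior Normal(103/24, 35/132)
obs 6: x=3 → posterior Normal(1283/314, 35/157)
obs 7: x=5/2 → posterior Normal(352/91, 5/26)
obs 8: x=2 → posterior Normal(754/207, 35/207)

mu_0=754/207, tau_0^2=35/207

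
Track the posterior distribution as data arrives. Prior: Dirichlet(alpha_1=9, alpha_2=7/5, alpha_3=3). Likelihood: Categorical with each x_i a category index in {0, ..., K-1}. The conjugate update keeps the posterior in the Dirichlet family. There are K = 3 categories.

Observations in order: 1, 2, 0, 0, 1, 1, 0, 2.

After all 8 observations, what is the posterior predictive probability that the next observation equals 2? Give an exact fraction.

25/107

obs 1: x=1 → posterior Dirichlet(9, 12/5, 3)
obs 2: x=2 → posterior Dirichlet(9, 12/5, 4)
obs 3: x=0 → posterior Dirichlet(10, 12/5, 4)
obs 4: x=0 → posterior Dirichlet(11, 12/5, 4)
obs 5: x=1 → posterior Dirichlet(11, 17/5, 4)
obs 6: x=1 → posterior Dirichlet(11, 22/5, 4)
obs 7: x=0 → posterior Dirichlet(12, 22/5, 4)
obs 8: x=2 → posterior Dirichlet(12, 22/5, 5)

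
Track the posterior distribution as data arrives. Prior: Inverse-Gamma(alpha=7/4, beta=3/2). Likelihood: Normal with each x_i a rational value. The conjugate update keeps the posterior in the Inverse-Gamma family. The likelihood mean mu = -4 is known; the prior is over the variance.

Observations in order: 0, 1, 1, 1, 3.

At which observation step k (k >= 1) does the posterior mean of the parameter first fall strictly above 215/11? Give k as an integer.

k = 5

obs 1: x=0 → posterior Inverse-Gamma(9/4, 19/2)
obs 2: x=1 → posterior Inverse-Gamma(11/4, 22)
obs 3: x=1 → posterior Inverse-Gamma(13/4, 69/2)
obs 4: x=1 → posterior Inverse-Gamma(15/4, 47)
obs 5: x=3 → posterior Inverse-Gamma(17/4, 143/2)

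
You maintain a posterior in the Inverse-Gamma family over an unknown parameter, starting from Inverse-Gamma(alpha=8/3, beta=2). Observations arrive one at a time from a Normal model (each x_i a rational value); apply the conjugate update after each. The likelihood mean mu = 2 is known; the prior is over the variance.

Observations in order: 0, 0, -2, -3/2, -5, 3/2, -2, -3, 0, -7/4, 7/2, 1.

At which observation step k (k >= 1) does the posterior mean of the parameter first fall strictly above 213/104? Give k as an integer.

k = 2

obs 1: x=0 → posterior Inverse-Gamma(19/6, 4)
obs 2: x=0 → posterior Inverse-Gamma(11/3, 6)
obs 3: x=-2 → posterior Inverse-Gamma(25/6, 14)
obs 4: x=-3/2 → posterior Inverse-Gamma(14/3, 161/8)
obs 5: x=-5 → posterior Inverse-Gamma(31/6, 357/8)
obs 6: x=3/2 → posterior Inverse-Gamma(17/3, 179/4)
obs 7: x=-2 → posterior Inverse-Gamma(37/6, 211/4)
obs 8: x=-3 → posterior Inverse-Gamma(20/3, 261/4)
obs 9: x=0 → posterior Inverse-Gamma(43/6, 269/4)
obs 10: x=-7/4 → posterior Inverse-Gamma(23/3, 2377/32)
obs 11: x=7/2 → posterior Inverse-Gamma(49/6, 2413/32)
obs 12: x=1 → posterior Inverse-Gamma(26/3, 2429/32)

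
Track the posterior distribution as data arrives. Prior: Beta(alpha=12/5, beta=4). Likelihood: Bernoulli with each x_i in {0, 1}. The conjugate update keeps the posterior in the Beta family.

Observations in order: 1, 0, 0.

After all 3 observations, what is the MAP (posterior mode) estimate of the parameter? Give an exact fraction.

12/37

obs 1: x=1 → posterior Beta(17/5, 4)
obs 2: x=0 → posterior Beta(17/5, 5)
obs 3: x=0 → posterior Beta(17/5, 6)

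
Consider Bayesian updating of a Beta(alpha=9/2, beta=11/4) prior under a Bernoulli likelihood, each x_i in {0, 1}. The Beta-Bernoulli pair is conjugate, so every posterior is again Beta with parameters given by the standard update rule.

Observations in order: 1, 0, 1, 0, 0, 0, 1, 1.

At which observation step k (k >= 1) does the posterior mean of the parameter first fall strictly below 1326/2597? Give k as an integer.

k = 6

obs 1: x=1 → posterior Beta(11/2, 11/4)
obs 2: x=0 → posterior Beta(11/2, 15/4)
obs 3: x=1 → posterior Beta(13/2, 15/4)
obs 4: x=0 → posterior Beta(13/2, 19/4)
obs 5: x=0 → posterior Beta(13/2, 23/4)
obs 6: x=0 → posterior Beta(13/2, 27/4)
obs 7: x=1 → posterior Beta(15/2, 27/4)
obs 8: x=1 → posterior Beta(17/2, 27/4)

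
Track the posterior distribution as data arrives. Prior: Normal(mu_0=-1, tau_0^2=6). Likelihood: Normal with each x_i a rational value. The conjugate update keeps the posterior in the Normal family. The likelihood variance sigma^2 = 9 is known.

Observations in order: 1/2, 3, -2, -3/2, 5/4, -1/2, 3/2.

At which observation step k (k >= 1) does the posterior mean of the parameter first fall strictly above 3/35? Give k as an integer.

obs 1: x=1/2 → posterior Normal(-2/5, 18/5)
obs 2: x=3 → posterior Normal(4/7, 18/7)
obs 3: x=-2 → posterior Normal(0, 2)
obs 4: x=-3/2 → posterior Normal(-3/11, 18/11)
obs 5: x=5/4 → posterior Normal(-1/26, 18/13)
obs 6: x=-1/2 → posterior Normal(-1/10, 6/5)
obs 7: x=3/2 → posterior Normal(3/34, 18/17)

k = 2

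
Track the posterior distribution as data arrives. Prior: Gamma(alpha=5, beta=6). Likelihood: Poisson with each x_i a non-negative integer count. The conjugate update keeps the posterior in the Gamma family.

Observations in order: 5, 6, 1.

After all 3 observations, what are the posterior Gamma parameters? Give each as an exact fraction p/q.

alpha=17, beta=9

obs 1: x=5 → posterior Gamma(10, 7)
obs 2: x=6 → posterior Gamma(16, 8)
obs 3: x=1 → posterior Gamma(17, 9)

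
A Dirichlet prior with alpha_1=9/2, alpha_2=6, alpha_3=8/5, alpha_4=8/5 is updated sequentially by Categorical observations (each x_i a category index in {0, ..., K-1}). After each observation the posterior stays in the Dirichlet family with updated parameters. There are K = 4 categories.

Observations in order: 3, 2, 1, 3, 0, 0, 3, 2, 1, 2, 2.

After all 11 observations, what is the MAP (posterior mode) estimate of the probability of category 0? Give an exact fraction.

55/207

obs 1: x=3 → posterior Dirichlet(9/2, 6, 8/5, 13/5)
obs 2: x=2 → posterior Dirichlet(9/2, 6, 13/5, 13/5)
obs 3: x=1 → posterior Dirichlet(9/2, 7, 13/5, 13/5)
obs 4: x=3 → posterior Dirichlet(9/2, 7, 13/5, 18/5)
obs 5: x=0 → posterior Dirichlet(11/2, 7, 13/5, 18/5)
obs 6: x=0 → posterior Dirichlet(13/2, 7, 13/5, 18/5)
obs 7: x=3 → posterior Dirichlet(13/2, 7, 13/5, 23/5)
obs 8: x=2 → posterior Dirichlet(13/2, 7, 18/5, 23/5)
obs 9: x=1 → posterior Dirichlet(13/2, 8, 18/5, 23/5)
obs 10: x=2 → posterior Dirichlet(13/2, 8, 23/5, 23/5)
obs 11: x=2 → posterior Dirichlet(13/2, 8, 28/5, 23/5)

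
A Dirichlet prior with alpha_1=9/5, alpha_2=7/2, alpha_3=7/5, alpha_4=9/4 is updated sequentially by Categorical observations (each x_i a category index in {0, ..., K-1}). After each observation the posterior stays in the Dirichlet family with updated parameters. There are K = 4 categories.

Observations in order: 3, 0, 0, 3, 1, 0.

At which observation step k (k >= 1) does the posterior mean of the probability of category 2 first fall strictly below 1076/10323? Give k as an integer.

obs 1: x=3 → posterior Dirichlet(9/5, 7/2, 7/5, 13/4)
obs 2: x=0 → posterior Dirichlet(14/5, 7/2, 7/5, 13/4)
obs 3: x=0 → posterior Dirichlet(19/5, 7/2, 7/5, 13/4)
obs 4: x=3 → posterior Dirichlet(19/5, 7/2, 7/5, 17/4)
obs 5: x=1 → posterior Dirichlet(19/5, 9/2, 7/5, 17/4)
obs 6: x=0 → posterior Dirichlet(24/5, 9/2, 7/5, 17/4)

k = 5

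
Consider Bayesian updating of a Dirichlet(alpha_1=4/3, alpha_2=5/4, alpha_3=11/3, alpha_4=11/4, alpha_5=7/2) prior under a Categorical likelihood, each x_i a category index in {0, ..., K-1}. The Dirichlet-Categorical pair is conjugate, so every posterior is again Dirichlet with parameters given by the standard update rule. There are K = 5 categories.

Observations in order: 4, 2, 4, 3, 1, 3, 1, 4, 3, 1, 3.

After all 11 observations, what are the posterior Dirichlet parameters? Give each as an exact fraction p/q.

obs 1: x=4 → posterior Dirichlet(4/3, 5/4, 11/3, 11/4, 9/2)
obs 2: x=2 → posterior Dirichlet(4/3, 5/4, 14/3, 11/4, 9/2)
obs 3: x=4 → posterior Dirichlet(4/3, 5/4, 14/3, 11/4, 11/2)
obs 4: x=3 → posterior Dirichlet(4/3, 5/4, 14/3, 15/4, 11/2)
obs 5: x=1 → posterior Dirichlet(4/3, 9/4, 14/3, 15/4, 11/2)
obs 6: x=3 → posterior Dirichlet(4/3, 9/4, 14/3, 19/4, 11/2)
obs 7: x=1 → posterior Dirichlet(4/3, 13/4, 14/3, 19/4, 11/2)
obs 8: x=4 → posterior Dirichlet(4/3, 13/4, 14/3, 19/4, 13/2)
obs 9: x=3 → posterior Dirichlet(4/3, 13/4, 14/3, 23/4, 13/2)
obs 10: x=1 → posterior Dirichlet(4/3, 17/4, 14/3, 23/4, 13/2)
obs 11: x=3 → posterior Dirichlet(4/3, 17/4, 14/3, 27/4, 13/2)

alpha_1=4/3, alpha_2=17/4, alpha_3=14/3, alpha_4=27/4, alpha_5=13/2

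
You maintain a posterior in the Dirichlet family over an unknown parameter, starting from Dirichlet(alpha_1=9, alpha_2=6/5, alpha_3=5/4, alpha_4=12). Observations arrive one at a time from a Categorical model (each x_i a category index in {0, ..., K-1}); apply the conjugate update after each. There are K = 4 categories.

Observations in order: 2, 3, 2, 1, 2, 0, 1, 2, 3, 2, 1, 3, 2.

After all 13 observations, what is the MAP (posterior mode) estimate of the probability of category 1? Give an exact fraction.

obs 1: x=2 → posterior Dirichlet(9, 6/5, 9/4, 12)
obs 2: x=3 → posterior Dirichlet(9, 6/5, 9/4, 13)
obs 3: x=2 → posterior Dirichlet(9, 6/5, 13/4, 13)
obs 4: x=1 → posterior Dirichlet(9, 11/5, 13/4, 13)
obs 5: x=2 → posterior Dirichlet(9, 11/5, 17/4, 13)
obs 6: x=0 → posterior Dirichlet(10, 11/5, 17/4, 13)
obs 7: x=1 → posterior Dirichlet(10, 16/5, 17/4, 13)
obs 8: x=2 → posterior Dirichlet(10, 16/5, 21/4, 13)
obs 9: x=3 → posterior Dirichlet(10, 16/5, 21/4, 14)
obs 10: x=2 → posterior Dirichlet(10, 16/5, 25/4, 14)
obs 11: x=1 → posterior Dirichlet(10, 21/5, 25/4, 14)
obs 12: x=3 → posterior Dirichlet(10, 21/5, 25/4, 15)
obs 13: x=2 → posterior Dirichlet(10, 21/5, 29/4, 15)

64/649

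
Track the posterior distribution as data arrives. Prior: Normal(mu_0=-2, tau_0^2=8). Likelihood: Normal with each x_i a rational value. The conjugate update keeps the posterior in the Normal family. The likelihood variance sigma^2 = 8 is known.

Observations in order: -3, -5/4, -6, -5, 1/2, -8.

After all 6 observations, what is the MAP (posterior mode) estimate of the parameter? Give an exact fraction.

obs 1: x=-3 → posterior Normal(-5/2, 4)
obs 2: x=-5/4 → posterior Normal(-25/12, 8/3)
obs 3: x=-6 → posterior Normal(-49/16, 2)
obs 4: x=-5 → posterior Normal(-69/20, 8/5)
obs 5: x=1/2 → posterior Normal(-67/24, 4/3)
obs 6: x=-8 → posterior Normal(-99/28, 8/7)

-99/28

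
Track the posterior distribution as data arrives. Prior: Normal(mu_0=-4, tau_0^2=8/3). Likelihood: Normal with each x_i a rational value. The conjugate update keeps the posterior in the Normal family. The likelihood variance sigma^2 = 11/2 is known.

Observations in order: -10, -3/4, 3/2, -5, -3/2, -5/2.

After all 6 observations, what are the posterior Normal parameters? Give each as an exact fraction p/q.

obs 1: x=-10 → posterior Normal(-292/49, 88/49)
obs 2: x=-3/4 → posterior Normal(-304/65, 88/65)
obs 3: x=3/2 → posterior Normal(-280/81, 88/81)
obs 4: x=-5 → posterior Normal(-360/97, 88/97)
obs 5: x=-3/2 → posterior Normal(-384/113, 88/113)
obs 6: x=-5/2 → posterior Normal(-424/129, 88/129)

mu_0=-424/129, tau_0^2=88/129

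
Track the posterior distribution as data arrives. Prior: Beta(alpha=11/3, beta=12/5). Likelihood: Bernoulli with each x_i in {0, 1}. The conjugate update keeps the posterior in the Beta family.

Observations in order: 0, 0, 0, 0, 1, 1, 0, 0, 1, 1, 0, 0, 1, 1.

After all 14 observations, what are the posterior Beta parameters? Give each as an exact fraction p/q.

obs 1: x=0 → posterior Beta(11/3, 17/5)
obs 2: x=0 → posterior Beta(11/3, 22/5)
obs 3: x=0 → posterior Beta(11/3, 27/5)
obs 4: x=0 → posterior Beta(11/3, 32/5)
obs 5: x=1 → posterior Beta(14/3, 32/5)
obs 6: x=1 → posterior Beta(17/3, 32/5)
obs 7: x=0 → posterior Beta(17/3, 37/5)
obs 8: x=0 → posterior Beta(17/3, 42/5)
obs 9: x=1 → posterior Beta(20/3, 42/5)
obs 10: x=1 → posterior Beta(23/3, 42/5)
obs 11: x=0 → posterior Beta(23/3, 47/5)
obs 12: x=0 → posterior Beta(23/3, 52/5)
obs 13: x=1 → posterior Beta(26/3, 52/5)
obs 14: x=1 → posterior Beta(29/3, 52/5)

alpha=29/3, beta=52/5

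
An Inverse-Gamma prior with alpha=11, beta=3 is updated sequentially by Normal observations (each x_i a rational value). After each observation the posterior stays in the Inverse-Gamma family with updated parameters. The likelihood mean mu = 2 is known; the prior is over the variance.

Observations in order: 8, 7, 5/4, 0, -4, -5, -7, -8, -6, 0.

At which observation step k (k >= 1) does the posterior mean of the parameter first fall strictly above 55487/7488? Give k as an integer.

obs 1: x=8 → posterior Inverse-Gamma(23/2, 21)
obs 2: x=7 → posterior Inverse-Gamma(12, 67/2)
obs 3: x=5/4 → posterior Inverse-Gamma(25/2, 1081/32)
obs 4: x=0 → posterior Inverse-Gamma(13, 1145/32)
obs 5: x=-4 → posterior Inverse-Gamma(27/2, 1721/32)
obs 6: x=-5 → posterior Inverse-Gamma(14, 2505/32)
obs 7: x=-7 → posterior Inverse-Gamma(29/2, 3801/32)
obs 8: x=-8 → posterior Inverse-Gamma(15, 5401/32)
obs 9: x=-6 → posterior Inverse-Gamma(31/2, 6425/32)
obs 10: x=0 → posterior Inverse-Gamma(16, 6489/32)

k = 7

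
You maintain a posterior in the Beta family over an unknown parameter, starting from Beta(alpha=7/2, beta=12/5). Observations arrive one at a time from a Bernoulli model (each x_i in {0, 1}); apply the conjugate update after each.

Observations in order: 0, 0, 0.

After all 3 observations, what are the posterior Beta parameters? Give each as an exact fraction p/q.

alpha=7/2, beta=27/5

obs 1: x=0 → posterior Beta(7/2, 17/5)
obs 2: x=0 → posterior Beta(7/2, 22/5)
obs 3: x=0 → posterior Beta(7/2, 27/5)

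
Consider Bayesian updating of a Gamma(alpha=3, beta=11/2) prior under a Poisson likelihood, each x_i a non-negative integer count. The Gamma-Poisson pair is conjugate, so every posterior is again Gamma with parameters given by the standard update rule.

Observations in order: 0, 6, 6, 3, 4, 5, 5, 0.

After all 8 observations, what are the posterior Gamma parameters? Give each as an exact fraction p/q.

obs 1: x=0 → posterior Gamma(3, 13/2)
obs 2: x=6 → posterior Gamma(9, 15/2)
obs 3: x=6 → posterior Gamma(15, 17/2)
obs 4: x=3 → posterior Gamma(18, 19/2)
obs 5: x=4 → posterior Gamma(22, 21/2)
obs 6: x=5 → posterior Gamma(27, 23/2)
obs 7: x=5 → posterior Gamma(32, 25/2)
obs 8: x=0 → posterior Gamma(32, 27/2)

alpha=32, beta=27/2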